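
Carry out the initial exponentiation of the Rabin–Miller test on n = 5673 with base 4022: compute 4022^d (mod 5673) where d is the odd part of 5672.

2879

n − 1 = 5672 = 2^3 · 709, so s = 3 and d = 709.
4022^709 mod 5673 = 2879.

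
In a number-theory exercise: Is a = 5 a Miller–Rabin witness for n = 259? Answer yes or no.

yes

n − 1 = 258 = 2^1 · 129, so s = 1 and d = 129.
x_0 = 5^129 mod 259 = 97.
x_0 ∉ {1, 258} and s = 1, so 5 is a Miller–Rabin witness and 259 is composite.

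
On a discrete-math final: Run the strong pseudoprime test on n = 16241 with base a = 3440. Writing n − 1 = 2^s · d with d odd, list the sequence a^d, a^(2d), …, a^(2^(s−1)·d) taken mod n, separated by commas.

n − 1 = 16240 = 2^4 · 1015, so s = 4 and d = 1015.
x_0 = 3440^1015 mod 16241 = 9480.
x_1 = 9480^2 mod 16241 = 8947.
x_2 = 8947^2 mod 16241 = 13161.
x_3 = 13161^2 mod 16241 = 1656.

9480, 8947, 13161, 1656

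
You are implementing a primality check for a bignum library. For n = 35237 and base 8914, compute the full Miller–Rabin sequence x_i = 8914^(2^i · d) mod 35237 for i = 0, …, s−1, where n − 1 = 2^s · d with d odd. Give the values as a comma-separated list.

24236, 18143

n − 1 = 35236 = 2^2 · 8809, so s = 2 and d = 8809.
x_0 = 8914^8809 mod 35237 = 24236.
x_1 = 24236^2 mod 35237 = 18143.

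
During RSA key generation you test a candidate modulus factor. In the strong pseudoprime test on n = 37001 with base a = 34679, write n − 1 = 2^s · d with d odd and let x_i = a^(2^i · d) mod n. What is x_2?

n − 1 = 37000 = 2^3 · 4625, so s = 3 and d = 4625.
x_0 = 34679^4625 mod 37001 = 32221.
x_1 = 32221^2 mod 37001 = 18783.
x_2 = 18783^2 mod 37001 = 33555.

33555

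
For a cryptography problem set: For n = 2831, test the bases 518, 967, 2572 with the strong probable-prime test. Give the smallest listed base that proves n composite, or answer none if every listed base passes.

n − 1 = 2830 = 2^1 · 1415, so s = 1 and d = 1415.
Base 518: x_0 = 518^1415 mod 2831 = 2571. x_0 ∉ {1, 2830} and s = 1, so 518 is a Miller–Rabin witness and 2831 is composite.
Base 967: x_0 = 967^1415 mod 2831 = 80. x_0 ∉ {1, 2830} and s = 1, so 967 is a Miller–Rabin witness and 2831 is composite.
Base 2572: x_0 = 2572^1415 mod 2831 = 2082. x_0 ∉ {1, 2830} and s = 1, so 2572 is a Miller–Rabin witness and 2831 is composite.
The smallest witness among the given bases is 518.

518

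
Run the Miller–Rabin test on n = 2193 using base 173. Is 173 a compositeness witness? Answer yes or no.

n − 1 = 2192 = 2^4 · 137, so s = 4 and d = 137.
Repeated squaring mod 2193: 173^1 ≡ 173, 173^2 ≡ 1420, 173^4 ≡ 1033, 173^8 ≡ 1291, 173^16 ≡ 1, 173^32 ≡ 1, 173^64 ≡ 1, 173^128 ≡ 1.
137 = 128 + 8 + 1, so 173^137 ≡ 1·1291·173 ≡ 1850 (mod 2193).
x_0 = 173^137 mod 2193 = 1850.
x_0 is neither 1 nor 2192, so continue squaring.
x_1 = 1850^2 mod 2193 = 1420.
x_2 = 1420^2 mod 2193 = 1033.
x_3 = 1033^2 mod 2193 = 1291.
Reached i = s−1 = 3 without hitting −1: 173 is a Miller–Rabin witness and 2193 is composite.

yes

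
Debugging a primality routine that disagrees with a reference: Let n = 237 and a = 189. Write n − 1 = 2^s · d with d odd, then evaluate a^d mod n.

207

n − 1 = 236 = 2^2 · 59, so s = 2 and d = 59.
189^59 mod 237 = 207.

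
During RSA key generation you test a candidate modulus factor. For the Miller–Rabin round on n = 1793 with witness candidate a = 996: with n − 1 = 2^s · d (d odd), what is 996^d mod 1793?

19

n − 1 = 1792 = 2^8 · 7, so s = 8 and d = 7.
996^7 mod 1793 = 19.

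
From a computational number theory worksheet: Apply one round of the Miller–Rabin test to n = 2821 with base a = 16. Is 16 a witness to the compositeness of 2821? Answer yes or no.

n − 1 = 2820 = 2^2 · 705, so s = 2 and d = 705.
x_0 = 16^705 mod 2821 = 1.
x_0 = 1, so 16 is not a witness.

no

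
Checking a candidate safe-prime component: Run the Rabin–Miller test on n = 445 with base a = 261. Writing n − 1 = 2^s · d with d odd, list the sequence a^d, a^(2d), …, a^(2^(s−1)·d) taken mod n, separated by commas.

241, 231

n − 1 = 444 = 2^2 · 111, so s = 2 and d = 111.
x_0 = 261^111 mod 445 = 241.
x_1 = 241^2 mod 445 = 231.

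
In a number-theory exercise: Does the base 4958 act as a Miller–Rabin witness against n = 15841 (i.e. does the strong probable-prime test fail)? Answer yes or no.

n − 1 = 15840 = 2^5 · 495, so s = 5 and d = 495.
x_0 = 4958^495 mod 15841 = 5083.
x_0 is neither 1 nor 15840, so continue squaring.
x_1 = 5083^2 mod 15841 = 218.
x_2 = 218^2 mod 15841 = 1.
x_2 = 1 but x_1 ≠ ±1, a nontrivial square root of 1 — 4958 is a witness and 15841 is composite.

yes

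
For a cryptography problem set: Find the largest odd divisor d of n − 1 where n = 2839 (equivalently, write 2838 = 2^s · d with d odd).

Halving: 2838 → 1419; 1419 is odd.
So 2838 = 2^1 · 1419.

1419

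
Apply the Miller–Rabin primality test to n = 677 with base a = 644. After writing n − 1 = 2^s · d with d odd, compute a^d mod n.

n − 1 = 676 = 2^2 · 169, so s = 2 and d = 169.
644^169 mod 677 = 1.

1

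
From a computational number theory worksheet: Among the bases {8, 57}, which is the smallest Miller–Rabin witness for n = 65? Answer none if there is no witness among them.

none

n − 1 = 64 = 2^6 · 1, so s = 6 and d = 1.
Base 8: x_0 = 8^1 mod 65 = 8. x_0 is neither 1 nor 64, so continue squaring. x_1 = 8^2 mod 65 = 64. x_1 ≡ −1, so 8 is not a witness.
Base 57: x_0 = 57^1 mod 65 = 57. x_0 is neither 1 nor 64, so continue squaring. x_1 = 57^2 mod 65 = 64. x_1 ≡ −1, so 57 is not a witness.
No listed base is a witness for 65.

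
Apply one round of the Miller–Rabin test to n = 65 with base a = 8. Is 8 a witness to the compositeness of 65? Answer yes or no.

n − 1 = 64 = 2^6 · 1, so s = 6 and d = 1.
x_0 = 8^1 mod 65 = 8.
x_0 is neither 1 nor 64, so continue squaring.
x_1 = 8^2 mod 65 = 64.
x_1 ≡ −1, so 8 is not a witness.

no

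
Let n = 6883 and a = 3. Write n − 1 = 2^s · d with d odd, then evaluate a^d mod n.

6882

n − 1 = 6882 = 2^1 · 3441, so s = 1 and d = 3441.
3^3441 mod 6883 = 6882.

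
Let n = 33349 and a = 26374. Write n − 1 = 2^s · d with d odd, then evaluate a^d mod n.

15575

n − 1 = 33348 = 2^2 · 8337, so s = 2 and d = 8337.
By repeated squaring, 26374^8337 ≡ 15575 (mod 33349).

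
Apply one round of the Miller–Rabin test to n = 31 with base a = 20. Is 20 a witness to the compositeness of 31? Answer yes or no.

n − 1 = 30 = 2^1 · 15, so s = 1 and d = 15.
x_0 = 20^15 mod 31 = 1.
x_0 = 1, so 20 is not a witness.

no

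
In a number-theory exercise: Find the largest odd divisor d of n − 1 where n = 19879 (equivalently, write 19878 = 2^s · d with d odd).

Halving: 19878 → 9939; 9939 is odd.
So 19878 = 2^1 · 9939.

9939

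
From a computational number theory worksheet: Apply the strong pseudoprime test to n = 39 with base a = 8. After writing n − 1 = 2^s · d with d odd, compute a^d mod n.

5

n − 1 = 38 = 2^1 · 19, so s = 1 and d = 19.
Repeated squaring mod 39: 8^1 ≡ 8, 8^2 ≡ 25, 8^4 ≡ 1, 8^8 ≡ 1, 8^16 ≡ 1.
19 = 16 + 2 + 1, so 8^19 ≡ 1·25·8 ≡ 5 (mod 39).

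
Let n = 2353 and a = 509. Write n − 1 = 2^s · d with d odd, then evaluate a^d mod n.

n − 1 = 2352 = 2^4 · 147, so s = 4 and d = 147.
Repeated squaring mod 2353: 509^1 ≡ 509, 509^2 ≡ 251, 509^4 ≡ 1823, 509^8 ≡ 893, 509^16 ≡ 2135, 509^32 ≡ 464, 509^64 ≡ 1173, 509^128 ≡ 1777.
147 = 128 + 16 + 2 + 1, so 509^147 ≡ 1777·2135·251·509 ≡ 1061 (mod 2353).

1061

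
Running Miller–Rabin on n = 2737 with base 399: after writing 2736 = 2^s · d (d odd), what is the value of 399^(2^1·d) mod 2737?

n − 1 = 2736 = 2^4 · 171, so s = 4 and d = 171.
x_0 = 399^171 mod 2737 = 427.
x_1 = 427^2 mod 2737 = 1687.

1687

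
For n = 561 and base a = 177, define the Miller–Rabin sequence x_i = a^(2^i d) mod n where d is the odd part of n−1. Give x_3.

n − 1 = 560 = 2^4 · 35, so s = 4 and d = 35.
x_0 = 177^35 mod 561 = 309.
x_1 = 309^2 mod 561 = 111.
x_2 = 111^2 mod 561 = 540.
x_3 = 540^2 mod 561 = 441.

441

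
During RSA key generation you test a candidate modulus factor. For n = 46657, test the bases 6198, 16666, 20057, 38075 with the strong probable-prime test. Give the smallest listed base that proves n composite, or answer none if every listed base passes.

6198

n − 1 = 46656 = 2^6 · 729, so s = 6 and d = 729.
Base 6198: x_0 = 6198^729 mod 46657 = 18173. x_0 is neither 1 nor 46656, so continue squaring. x_1 = 18173^2 mod 46657 = 19683. x_2 = 19683^2 mod 46657 = 27418. x_3 = 27418^2 mod 46657 = 9140. x_4 = 9140^2 mod 46657 = 23570. x_5 = 23570^2 mod 46657 = 1. x_5 = 1 but x_4 ≠ ±1, a nontrivial square root of 1 — 6198 is a witness and 46657 is composite.
Base 16666: x_0 = 16666^729 mod 46657 = 6032. x_0 is neither 1 nor 46656, so continue squaring. x_1 = 6032^2 mod 46657 = 39221. x_2 = 39221^2 mod 46657 = 5551. x_3 = 5551^2 mod 46657 = 19981. x_4 = 19981^2 mod 46657 = 43069. x_5 = 43069^2 mod 46657 = 43069. Reached i = s−1 = 5 without hitting −1: 16666 is a Miller–Rabin witness and 46657 is composite.
Base 20057: x_0 = 20057^729 mod 46657 = 23161. x_0 is neither 1 nor 46656, so continue squaring. x_1 = 23161^2 mod 46657 = 16392. x_2 = 16392^2 mod 46657 = 1. x_2 = 1 but x_1 ≠ ±1, a nontrivial square root of 1 — 20057 is a witness and 46657 is composite.
Base 38075: x_0 = 38075^729 mod 46657 = 44468. x_0 is neither 1 nor 46656, so continue squaring. x_1 = 44468^2 mod 46657 = 32707. x_2 = 32707^2 mod 46657 = 42810. x_3 = 42810^2 mod 46657 = 9140. x_4 = 9140^2 mod 46657 = 23570. x_5 = 23570^2 mod 46657 = 1. x_5 = 1 but x_4 ≠ ±1, a nontrivial square root of 1 — 38075 is a witness and 46657 is composite.
The smallest witness among the given bases is 6198.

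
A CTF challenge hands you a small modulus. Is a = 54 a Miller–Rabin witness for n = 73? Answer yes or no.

no

n − 1 = 72 = 2^3 · 9, so s = 3 and d = 9.
x_0 = 54^9 mod 73 = 27.
x_0 is neither 1 nor 72, so continue squaring.
x_1 = 27^2 mod 73 = 72.
x_1 ≡ −1, so 54 is not a witness.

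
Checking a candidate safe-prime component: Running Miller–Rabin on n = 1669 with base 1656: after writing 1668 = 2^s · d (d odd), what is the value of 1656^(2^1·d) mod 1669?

1668

n − 1 = 1668 = 2^2 · 417, so s = 2 and d = 417.
x_0 = 1656^417 mod 1669 = 220.
x_1 = 220^2 mod 1669 = 1668.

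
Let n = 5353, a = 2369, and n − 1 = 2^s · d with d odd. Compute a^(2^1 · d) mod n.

n − 1 = 5352 = 2^3 · 669, so s = 3 and d = 669.
x_0 = 2369^669 mod 5353 = 3644.
x_1 = 3644^2 mod 5353 = 3296.

3296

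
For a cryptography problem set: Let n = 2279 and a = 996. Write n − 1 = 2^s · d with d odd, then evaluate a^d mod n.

n − 1 = 2278 = 2^1 · 1139, so s = 1 and d = 1139.
Repeated squaring mod 2279: 996^1 ≡ 996, 996^2 ≡ 651, 996^4 ≡ 2186, 996^8 ≡ 1812, 996^16 ≡ 1584, 996^32 ≡ 2156, 996^64 ≡ 1455, 996^128 ≡ 2113, 996^256 ≡ 208, 996^512 ≡ 2242, 996^1024 ≡ 1369.
1139 = 1024 + 64 + 32 + 16 + 2 + 1, so 996^1139 ≡ 1369·1455·2156·1584·651·996 ≡ 381 (mod 2279).

381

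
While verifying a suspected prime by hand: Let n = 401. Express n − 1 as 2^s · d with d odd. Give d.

Halving: 400 → 200 → 100 → 50 → 25; 25 is odd.
So 400 = 2^4 · 25.

25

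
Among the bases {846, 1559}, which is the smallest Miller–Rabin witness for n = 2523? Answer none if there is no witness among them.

846

n − 1 = 2522 = 2^1 · 1261, so s = 1 and d = 1261.
Base 846: x_0 = 846^1261 mod 2523 = 933. x_0 ∉ {1, 2522} and s = 1, so 846 is a Miller–Rabin witness and 2523 is composite.
Base 1559: x_0 = 1559^1261 mod 2523 = 776. x_0 ∉ {1, 2522} and s = 1, so 1559 is a Miller–Rabin witness and 2523 is composite.
The smallest witness among the given bases is 846.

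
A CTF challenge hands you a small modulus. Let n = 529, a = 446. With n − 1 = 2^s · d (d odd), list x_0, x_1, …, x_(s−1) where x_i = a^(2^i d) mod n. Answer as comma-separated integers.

n − 1 = 528 = 2^4 · 33, so s = 4 and d = 33.
x_0 = 446^33 mod 529 = 484.
x_1 = 484^2 mod 529 = 438.
x_2 = 438^2 mod 529 = 346.
x_3 = 346^2 mod 529 = 162.

484, 438, 346, 162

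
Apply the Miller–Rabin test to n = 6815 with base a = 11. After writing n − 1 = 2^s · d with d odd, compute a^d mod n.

2741

n − 1 = 6814 = 2^1 · 3407, so s = 1 and d = 3407.
11^3407 mod 6815 = 2741.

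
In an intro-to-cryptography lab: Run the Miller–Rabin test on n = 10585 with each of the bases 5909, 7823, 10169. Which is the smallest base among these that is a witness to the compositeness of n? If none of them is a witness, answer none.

n − 1 = 10584 = 2^3 · 1323, so s = 3 and d = 1323.
Base 5909: x_0 = 5909^1323 mod 10585 = 10584. x_0 = 10584 ≡ −1, so 5909 is not a witness.
Base 7823: x_0 = 7823^1323 mod 10585 = 4407. x_0 is neither 1 nor 10584, so continue squaring. x_1 = 4407^2 mod 10585 = 8759. x_2 = 8759^2 mod 10585 = 1. x_2 = 1 but x_1 ≠ ±1, a nontrivial square root of 1 — 7823 is a witness and 10585 is composite.
Base 10169: x_0 = 10169^1323 mod 10585 = 5319. x_0 is neither 1 nor 10584, so continue squaring. x_1 = 5319^2 mod 10585 = 8641. x_2 = 8641^2 mod 10585 = 291. Reached i = s−1 = 2 without hitting −1: 10169 is a Miller–Rabin witness and 10585 is composite.
The smallest witness among the given bases is 7823.

7823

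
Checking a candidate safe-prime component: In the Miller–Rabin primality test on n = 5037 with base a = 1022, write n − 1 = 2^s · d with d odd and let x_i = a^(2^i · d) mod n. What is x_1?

292

n − 1 = 5036 = 2^2 · 1259, so s = 2 and d = 1259.
x_0 = 1022^1259 mod 5037 = 4964.
x_1 = 4964^2 mod 5037 = 292.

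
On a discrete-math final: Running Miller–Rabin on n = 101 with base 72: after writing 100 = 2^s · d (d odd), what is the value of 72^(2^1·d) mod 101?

n − 1 = 100 = 2^2 · 25, so s = 2 and d = 25.
x_0 = 72^25 mod 101 = 10.
x_1 = 10^2 mod 101 = 100.

100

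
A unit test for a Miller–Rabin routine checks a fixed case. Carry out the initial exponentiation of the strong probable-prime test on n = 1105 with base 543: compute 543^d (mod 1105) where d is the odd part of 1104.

n − 1 = 1104 = 2^4 · 69, so s = 4 and d = 69.
Repeated squaring mod 1105: 543^1 ≡ 543, 543^2 ≡ 919, 543^4 ≡ 341, 543^8 ≡ 256, 543^16 ≡ 341, 543^32 ≡ 256, 543^64 ≡ 341.
69 = 64 + 4 + 1, so 543^69 ≡ 341·341·543 ≡ 883 (mod 1105).

883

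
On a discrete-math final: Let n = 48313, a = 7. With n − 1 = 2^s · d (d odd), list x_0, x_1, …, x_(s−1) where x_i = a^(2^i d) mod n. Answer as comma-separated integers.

n − 1 = 48312 = 2^3 · 6039, so s = 3 and d = 6039.
x_0 = 7^6039 mod 48313 = 15288.
x_1 = 15288^2 mod 48313 = 32963.
x_2 = 32963^2 mod 48313 = 48312.

15288, 32963, 48312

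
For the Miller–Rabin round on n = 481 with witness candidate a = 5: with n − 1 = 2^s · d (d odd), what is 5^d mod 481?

177

n − 1 = 480 = 2^5 · 15, so s = 5 and d = 15.
Repeated squaring mod 481: 5^1 ≡ 5, 5^2 ≡ 25, 5^4 ≡ 144, 5^8 ≡ 53.
15 = 8 + 4 + 2 + 1, so 5^15 ≡ 53·144·25·5 ≡ 177 (mod 481).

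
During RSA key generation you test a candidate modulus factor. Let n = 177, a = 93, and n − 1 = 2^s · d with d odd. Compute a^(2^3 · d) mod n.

84

n − 1 = 176 = 2^4 · 11, so s = 4 and d = 11.
x_0 = 93^11 mod 177 = 72.
x_1 = 72^2 mod 177 = 51.
x_2 = 51^2 mod 177 = 123.
x_3 = 123^2 mod 177 = 84.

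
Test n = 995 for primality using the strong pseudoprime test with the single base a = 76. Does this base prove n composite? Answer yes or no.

n − 1 = 994 = 2^1 · 497, so s = 1 and d = 497.
Repeated squaring mod 995: 76^1 ≡ 76, 76^2 ≡ 801, 76^4 ≡ 821, 76^8 ≡ 426, 76^16 ≡ 386, 76^32 ≡ 741, 76^64 ≡ 836, 76^128 ≡ 406, 76^256 ≡ 661.
497 = 256 + 128 + 64 + 32 + 16 + 1, so 76^497 ≡ 661·406·836·741·386·76 ≡ 791 (mod 995).
x_0 = 76^497 mod 995 = 791.
x_0 ∉ {1, 994} and s = 1, so 76 is a Miller–Rabin witness and 995 is composite.

yes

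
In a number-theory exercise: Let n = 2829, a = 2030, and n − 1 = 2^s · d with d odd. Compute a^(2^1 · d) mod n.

679

n − 1 = 2828 = 2^2 · 707, so s = 2 and d = 707.
Repeated squaring mod 2829: 2030^1 ≡ 2030, 2030^2 ≡ 1876, 2030^4 ≡ 100, 2030^8 ≡ 1513, 2030^16 ≡ 508, 2030^32 ≡ 625, 2030^64 ≡ 223, 2030^128 ≡ 1636, 2030^256 ≡ 262, 2030^512 ≡ 748.
707 = 512 + 128 + 64 + 2 + 1, so 2030^707 ≡ 748·1636·223·1876·2030 ≡ 1550 (mod 2829).
x_0 = 1550.
x_1 = 1550^2 mod 2829 = 679.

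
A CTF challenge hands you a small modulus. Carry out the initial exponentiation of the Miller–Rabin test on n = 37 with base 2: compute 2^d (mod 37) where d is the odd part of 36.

31

n − 1 = 36 = 2^2 · 9, so s = 2 and d = 9.
2^9 mod 37 = 31.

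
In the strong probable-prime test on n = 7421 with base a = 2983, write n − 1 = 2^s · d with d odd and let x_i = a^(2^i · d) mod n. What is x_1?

6397

n − 1 = 7420 = 2^2 · 1855, so s = 2 and d = 1855.
x_0 = 2983^1855 mod 7421 = 2418.
x_1 = 2418^2 mod 7421 = 6397.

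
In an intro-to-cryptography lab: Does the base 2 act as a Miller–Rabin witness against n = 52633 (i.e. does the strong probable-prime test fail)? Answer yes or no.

n − 1 = 52632 = 2^3 · 6579, so s = 3 and d = 6579.
x_0 = 2^6579 mod 52633 = 1.
x_0 = 1, so 2 is not a witness.

no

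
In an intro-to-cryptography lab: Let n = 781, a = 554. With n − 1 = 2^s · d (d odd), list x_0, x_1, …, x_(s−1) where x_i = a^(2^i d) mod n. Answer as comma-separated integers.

n − 1 = 780 = 2^2 · 195, so s = 2 and d = 195.
x_0 = 554^195 mod 781 = 1.
x_1 = 1^2 mod 781 = 1.

1, 1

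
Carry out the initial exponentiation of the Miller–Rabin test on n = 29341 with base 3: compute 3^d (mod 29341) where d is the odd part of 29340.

22569

n − 1 = 29340 = 2^2 · 7335, so s = 2 and d = 7335.
By repeated squaring, 3^7335 ≡ 22569 (mod 29341).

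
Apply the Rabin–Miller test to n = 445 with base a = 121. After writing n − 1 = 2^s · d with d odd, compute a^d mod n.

121

n − 1 = 444 = 2^2 · 111, so s = 2 and d = 111.
121^111 mod 445 = 121.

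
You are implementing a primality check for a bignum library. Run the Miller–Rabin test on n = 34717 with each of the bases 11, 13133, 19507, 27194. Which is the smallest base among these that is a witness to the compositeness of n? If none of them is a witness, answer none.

11

n − 1 = 34716 = 2^2 · 8679, so s = 2 and d = 8679.
Base 11: x_0 = 11^8679 mod 34717 = 8656. x_0 is neither 1 nor 34716, so continue squaring. x_1 = 8656^2 mod 34717 = 7050. Reached i = s−1 = 1 without hitting −1: 11 is a Miller–Rabin witness and 34717 is composite.
Base 13133: x_0 = 13133^8679 mod 34717 = 20488. x_0 is neither 1 nor 34716, so continue squaring. x_1 = 20488^2 mod 34717 = 29614. Reached i = s−1 = 1 without hitting −1: 13133 is a Miller–Rabin witness and 34717 is composite.
Base 19507: x_0 = 19507^8679 mod 34717 = 32227. x_0 is neither 1 nor 34716, so continue squaring. x_1 = 32227^2 mod 34717 = 20474. Reached i = s−1 = 1 without hitting −1: 19507 is a Miller–Rabin witness and 34717 is composite.
Base 27194: x_0 = 27194^8679 mod 34717 = 1634. x_0 is neither 1 nor 34716, so continue squaring. x_1 = 1634^2 mod 34717 = 31464. Reached i = s−1 = 1 without hitting −1: 27194 is a Miller–Rabin witness and 34717 is composite.
The smallest witness among the given bases is 11.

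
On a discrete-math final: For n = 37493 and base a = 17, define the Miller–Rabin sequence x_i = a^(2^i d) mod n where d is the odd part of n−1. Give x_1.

n − 1 = 37492 = 2^2 · 9373, so s = 2 and d = 9373.
x_0 = 17^9373 mod 37493 = 37492.
x_1 = 37492^2 mod 37493 = 1.

1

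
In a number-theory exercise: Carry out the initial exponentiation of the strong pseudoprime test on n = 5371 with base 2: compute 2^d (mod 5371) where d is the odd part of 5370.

n − 1 = 5370 = 2^1 · 2685, so s = 1 and d = 2685.
Repeated squaring mod 5371: 2^1 ≡ 2, 2^2 ≡ 4, 2^4 ≡ 16, 2^8 ≡ 256, 2^16 ≡ 1084, 2^32 ≡ 4178, 2^64 ≡ 5305, 2^128 ≡ 4356, 2^256 ≡ 4364, 2^512 ≡ 4301, 2^1024 ≡ 877, 2^2048 ≡ 1076.
2685 = 2048 + 512 + 64 + 32 + 16 + 8 + 4 + 1, so 2^2685 ≡ 1076·4301·5305·4178·1084·256·16·2 ≡ 4009 (mod 5371).

4009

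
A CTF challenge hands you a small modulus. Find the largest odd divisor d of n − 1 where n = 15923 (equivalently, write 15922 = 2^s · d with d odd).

Halving: 15922 → 7961; 7961 is odd.
So 15922 = 2^1 · 7961.

7961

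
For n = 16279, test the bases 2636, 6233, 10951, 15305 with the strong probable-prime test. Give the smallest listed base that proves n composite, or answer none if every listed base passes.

6233

n − 1 = 16278 = 2^1 · 8139, so s = 1 and d = 8139.
Base 2636: x_0 = 2636^8139 mod 16279 = 1. x_0 = 1, so 2636 is not a witness.
Base 6233: x_0 = 6233^8139 mod 16279 = 1220. x_0 ∉ {1, 16278} and s = 1, so 6233 is a Miller–Rabin witness and 16279 is composite.
Base 10951: x_0 = 10951^8139 mod 16279 = 8615. x_0 ∉ {1, 16278} and s = 1, so 10951 is a Miller–Rabin witness and 16279 is composite.
Base 15305: x_0 = 15305^8139 mod 16279 = 15765. x_0 ∉ {1, 16278} and s = 1, so 15305 is a Miller–Rabin witness and 16279 is composite.
The smallest witness among the given bases is 6233.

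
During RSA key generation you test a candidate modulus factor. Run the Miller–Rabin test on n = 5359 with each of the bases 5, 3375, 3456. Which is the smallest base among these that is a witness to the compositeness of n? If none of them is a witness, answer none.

n − 1 = 5358 = 2^1 · 2679, so s = 1 and d = 2679.
Base 5: x_0 = 5^2679 mod 5359 = 2384. x_0 ∉ {1, 5358} and s = 1, so 5 is a Miller–Rabin witness and 5359 is composite.
Base 3375: x_0 = 3375^2679 mod 5359 = 3599. x_0 ∉ {1, 5358} and s = 1, so 3375 is a Miller–Rabin witness and 5359 is composite.
Base 3456: x_0 = 3456^2679 mod 5359 = 4083. x_0 ∉ {1, 5358} and s = 1, so 3456 is a Miller–Rabin witness and 5359 is composite.
The smallest witness among the given bases is 5.

5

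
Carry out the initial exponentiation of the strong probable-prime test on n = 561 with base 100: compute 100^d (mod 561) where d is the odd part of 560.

n − 1 = 560 = 2^4 · 35, so s = 4 and d = 35.
100^35 mod 561 = 298.

298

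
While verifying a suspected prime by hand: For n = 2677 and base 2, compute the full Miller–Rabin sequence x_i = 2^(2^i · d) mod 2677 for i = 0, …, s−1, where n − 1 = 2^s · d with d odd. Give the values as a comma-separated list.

n − 1 = 2676 = 2^2 · 669, so s = 2 and d = 669.
x_0 = 2^669 mod 2677 = 2127.
x_1 = 2127^2 mod 2677 = 2676.

2127, 2676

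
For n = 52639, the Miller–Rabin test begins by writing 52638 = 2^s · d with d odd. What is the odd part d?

26319

Halving: 52638 → 26319; 26319 is odd.
So 52638 = 2^1 · 26319.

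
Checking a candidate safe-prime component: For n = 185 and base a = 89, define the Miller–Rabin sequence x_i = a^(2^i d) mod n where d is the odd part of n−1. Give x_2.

n − 1 = 184 = 2^3 · 23, so s = 3 and d = 23.
x_0 = 89^23 mod 185 = 124.
x_1 = 124^2 mod 185 = 21.
x_2 = 21^2 mod 185 = 71.

71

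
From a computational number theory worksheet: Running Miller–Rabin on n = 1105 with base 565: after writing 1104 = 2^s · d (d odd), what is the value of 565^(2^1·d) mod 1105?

n − 1 = 1104 = 2^4 · 69, so s = 4 and d = 69.
x_0 = 565^69 mod 1105 = 395.
x_1 = 395^2 mod 1105 = 220.

220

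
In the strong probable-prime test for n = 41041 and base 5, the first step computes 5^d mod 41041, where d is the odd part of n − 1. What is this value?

38303

n − 1 = 41040 = 2^4 · 2565, so s = 4 and d = 2565.
Repeated squaring mod 41041: 5^1 ≡ 5, 5^2 ≡ 25, 5^4 ≡ 625, 5^8 ≡ 21256, 5^16 ≡ 38208, 5^32 ≡ 22894, 5^64 ≡ 625, 5^128 ≡ 21256, 5^256 ≡ 38208, 5^512 ≡ 22894, 5^1024 ≡ 625, 5^2048 ≡ 21256.
2565 = 2048 + 512 + 4 + 1, so 5^2565 ≡ 21256·22894·625·5 ≡ 38303 (mod 41041).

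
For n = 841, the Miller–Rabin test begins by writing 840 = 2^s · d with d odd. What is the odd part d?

105

Halving: 840 → 420 → 210 → 105; 105 is odd.
So 840 = 2^3 · 105.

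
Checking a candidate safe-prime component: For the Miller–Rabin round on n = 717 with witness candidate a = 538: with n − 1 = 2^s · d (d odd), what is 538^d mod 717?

n − 1 = 716 = 2^2 · 179, so s = 2 and d = 179.
Repeated squaring mod 717: 538^1 ≡ 538, 538^2 ≡ 493, 538^4 ≡ 703, 538^8 ≡ 196, 538^16 ≡ 415, 538^32 ≡ 145, 538^64 ≡ 232, 538^128 ≡ 49.
179 = 128 + 32 + 16 + 2 + 1, so 538^179 ≡ 49·145·415·493·538 ≡ 598 (mod 717).

598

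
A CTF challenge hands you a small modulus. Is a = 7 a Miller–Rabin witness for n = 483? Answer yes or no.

n − 1 = 482 = 2^1 · 241, so s = 1 and d = 241.
x_0 = 7^241 mod 483 = 217.
x_0 ∉ {1, 482} and s = 1, so 7 is a Miller–Rabin witness and 483 is composite.

yes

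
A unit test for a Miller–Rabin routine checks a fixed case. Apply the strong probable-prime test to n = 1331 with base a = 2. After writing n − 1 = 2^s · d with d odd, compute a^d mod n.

n − 1 = 1330 = 2^1 · 665, so s = 1 and d = 665.
Repeated squaring mod 1331: 2^1 ≡ 2, 2^2 ≡ 4, 2^4 ≡ 16, 2^8 ≡ 256, 2^16 ≡ 317, 2^32 ≡ 664, 2^64 ≡ 335, 2^128 ≡ 421, 2^256 ≡ 218, 2^512 ≡ 939.
665 = 512 + 128 + 16 + 8 + 1, so 2^665 ≡ 939·421·317·256·2 ≡ 395 (mod 1331).

395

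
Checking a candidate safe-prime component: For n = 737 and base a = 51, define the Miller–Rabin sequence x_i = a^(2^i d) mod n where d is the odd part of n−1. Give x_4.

361

n − 1 = 736 = 2^5 · 23, so s = 5 and d = 23.
x_0 = 51^23 mod 737 = 145.
x_1 = 145^2 mod 737 = 389.
x_2 = 389^2 mod 737 = 236.
x_3 = 236^2 mod 737 = 421.
x_4 = 421^2 mod 737 = 361.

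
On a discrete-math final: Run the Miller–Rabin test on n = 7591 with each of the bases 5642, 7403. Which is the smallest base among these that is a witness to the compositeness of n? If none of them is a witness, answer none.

none

n − 1 = 7590 = 2^1 · 3795, so s = 1 and d = 3795.
Base 5642: x_0 = 5642^3795 mod 7591 = 1. x_0 = 1, so 5642 is not a witness.
Base 7403: x_0 = 7403^3795 mod 7591 = 1. x_0 = 1, so 7403 is not a witness.
No listed base is a witness for 7591.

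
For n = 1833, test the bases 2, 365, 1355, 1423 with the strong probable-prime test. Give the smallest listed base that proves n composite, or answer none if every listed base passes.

n − 1 = 1832 = 2^3 · 229, so s = 3 and d = 229.
Base 2: x_0 = 2^229 mod 1833 = 353. x_0 is neither 1 nor 1832, so continue squaring. x_1 = 353^2 mod 1833 = 1798. x_2 = 1798^2 mod 1833 = 1225. Reached i = s−1 = 2 without hitting −1: 2 is a Miller–Rabin witness and 1833 is composite.
Base 365: x_0 = 365^229 mod 1833 = 1145. x_0 is neither 1 nor 1832, so continue squaring. x_1 = 1145^2 mod 1833 = 430. x_2 = 430^2 mod 1833 = 1600. Reached i = s−1 = 2 without hitting −1: 365 is a Miller–Rabin witness and 1833 is composite.
Base 1355: x_0 = 1355^229 mod 1833 = 887. x_0 is neither 1 nor 1832, so continue squaring. x_1 = 887^2 mod 1833 = 412. x_2 = 412^2 mod 1833 = 1108. Reached i = s−1 = 2 without hitting −1: 1355 is a Miller–Rabin witness and 1833 is composite.
Base 1423: x_0 = 1423^229 mod 1833 = 1345. x_0 is neither 1 nor 1832, so continue squaring. x_1 = 1345^2 mod 1833 = 1687. x_2 = 1687^2 mod 1833 = 1153. Reached i = s−1 = 2 without hitting −1: 1423 is a Miller–Rabin witness and 1833 is composite.
The smallest witness among the given bases is 2.

2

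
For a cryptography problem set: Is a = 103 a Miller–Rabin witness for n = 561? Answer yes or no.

no

n − 1 = 560 = 2^4 · 35, so s = 4 and d = 35.
x_0 = 103^35 mod 561 = 1.
x_0 = 1, so 103 is not a witness.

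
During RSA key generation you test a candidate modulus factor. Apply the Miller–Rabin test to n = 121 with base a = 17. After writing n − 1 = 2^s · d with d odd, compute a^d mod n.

10

n − 1 = 120 = 2^3 · 15, so s = 3 and d = 15.
Repeated squaring mod 121: 17^1 ≡ 17, 17^2 ≡ 47, 17^4 ≡ 31, 17^8 ≡ 114.
15 = 8 + 4 + 2 + 1, so 17^15 ≡ 114·31·47·17 ≡ 10 (mod 121).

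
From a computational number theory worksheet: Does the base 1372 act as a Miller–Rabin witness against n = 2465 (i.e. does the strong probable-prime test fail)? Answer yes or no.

n − 1 = 2464 = 2^5 · 77, so s = 5 and d = 77.
x_0 = 1372^77 mod 2465 = 2377.
x_0 is neither 1 nor 2464, so continue squaring.
x_1 = 2377^2 mod 2465 = 349.
x_2 = 349^2 mod 2465 = 1016.
x_3 = 1016^2 mod 2465 = 1886.
x_4 = 1886^2 mod 2465 = 1.
x_4 = 1 but x_3 ≠ ±1, a nontrivial square root of 1 — 1372 is a witness and 2465 is composite.

yes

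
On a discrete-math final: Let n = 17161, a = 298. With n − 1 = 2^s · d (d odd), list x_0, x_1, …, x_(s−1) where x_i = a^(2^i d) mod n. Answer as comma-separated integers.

n − 1 = 17160 = 2^3 · 2145, so s = 3 and d = 2145.
x_0 = 298^2145 mod 17161 = 4324.
x_1 = 4324^2 mod 17161 = 8647.
x_2 = 8647^2 mod 17161 = 132.

4324, 8647, 132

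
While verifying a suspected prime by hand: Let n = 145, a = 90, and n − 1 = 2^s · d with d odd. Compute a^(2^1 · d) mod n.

n − 1 = 144 = 2^4 · 9, so s = 4 and d = 9.
By repeated squaring, 90^9 ≡ 50 (mod 145).
x_0 = 50.
x_1 = 50^2 mod 145 = 35.

35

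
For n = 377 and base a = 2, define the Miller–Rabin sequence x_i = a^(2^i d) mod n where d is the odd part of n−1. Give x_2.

139

n − 1 = 376 = 2^3 · 47, so s = 3 and d = 47.
x_0 = 2^47 mod 377 = 345.
x_1 = 345^2 mod 377 = 270.
x_2 = 270^2 mod 377 = 139.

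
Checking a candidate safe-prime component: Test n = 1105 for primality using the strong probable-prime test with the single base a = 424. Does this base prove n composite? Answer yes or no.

n − 1 = 1104 = 2^4 · 69, so s = 4 and d = 69.
Repeated squaring mod 1105: 424^1 ≡ 424, 424^2 ≡ 766, 424^4 ≡ 1, 424^8 ≡ 1, 424^16 ≡ 1, 424^32 ≡ 1, 424^64 ≡ 1.
69 = 64 + 4 + 1, so 424^69 ≡ 1·1·424 ≡ 424 (mod 1105).
x_0 = 424^69 mod 1105 = 424.
x_0 is neither 1 nor 1104, so continue squaring.
x_1 = 424^2 mod 1105 = 766.
x_2 = 766^2 mod 1105 = 1.
x_2 = 1 but x_1 ≠ ±1, a nontrivial square root of 1 — 424 is a witness and 1105 is composite.

yes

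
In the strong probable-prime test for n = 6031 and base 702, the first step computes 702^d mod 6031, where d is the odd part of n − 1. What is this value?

n − 1 = 6030 = 2^1 · 3015, so s = 1 and d = 3015.
702^3015 mod 6031 = 2034.

2034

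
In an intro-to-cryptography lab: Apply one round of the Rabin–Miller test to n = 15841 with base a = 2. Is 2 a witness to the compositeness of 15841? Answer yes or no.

n − 1 = 15840 = 2^5 · 495, so s = 5 and d = 495.
x_0 = 2^495 mod 15841 = 1.
x_0 = 1, so 2 is not a witness.

no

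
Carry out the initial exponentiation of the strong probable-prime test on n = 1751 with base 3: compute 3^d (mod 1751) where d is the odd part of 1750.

1061

n − 1 = 1750 = 2^1 · 875, so s = 1 and d = 875.
Repeated squaring mod 1751: 3^1 ≡ 3, 3^2 ≡ 9, 3^4 ≡ 81, 3^8 ≡ 1308, 3^16 ≡ 137, 3^32 ≡ 1259, 3^64 ≡ 426, 3^128 ≡ 1123, 3^256 ≡ 409, 3^512 ≡ 936.
875 = 512 + 256 + 64 + 32 + 8 + 2 + 1, so 3^875 ≡ 936·409·426·1259·1308·9·3 ≡ 1061 (mod 1751).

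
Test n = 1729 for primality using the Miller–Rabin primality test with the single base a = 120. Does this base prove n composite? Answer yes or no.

n − 1 = 1728 = 2^6 · 27, so s = 6 and d = 27.
Repeated squaring mod 1729: 120^1 ≡ 120, 120^2 ≡ 568, 120^4 ≡ 1030, 120^8 ≡ 1023, 120^16 ≡ 484.
27 = 16 + 8 + 2 + 1, so 120^27 ≡ 484·1023·568·120 ≡ 1 (mod 1729).
x_0 = 120^27 mod 1729 = 1.
x_0 = 1, so 120 is not a witness.

no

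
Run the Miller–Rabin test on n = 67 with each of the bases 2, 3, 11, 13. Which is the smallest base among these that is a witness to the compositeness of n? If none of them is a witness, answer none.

none

n − 1 = 66 = 2^1 · 33, so s = 1 and d = 33.
Base 2: x_0 = 2^33 mod 67 = 66. x_0 = 66 ≡ −1, so 2 is not a witness.
Base 3: x_0 = 3^33 mod 67 = 66. x_0 = 66 ≡ −1, so 3 is not a witness.
Base 11: x_0 = 11^33 mod 67 = 66. x_0 = 66 ≡ −1, so 11 is not a witness.
Base 13: x_0 = 13^33 mod 67 = 66. x_0 = 66 ≡ −1, so 13 is not a witness.
No listed base is a witness for 67.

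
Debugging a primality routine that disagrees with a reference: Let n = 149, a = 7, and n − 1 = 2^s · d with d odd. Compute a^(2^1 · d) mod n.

n − 1 = 148 = 2^2 · 37, so s = 2 and d = 37.
x_0 = 7^37 mod 149 = 148.
x_1 = 148^2 mod 149 = 1.

1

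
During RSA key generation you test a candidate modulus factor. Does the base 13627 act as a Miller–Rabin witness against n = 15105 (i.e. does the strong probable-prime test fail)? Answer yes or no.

yes

n − 1 = 15104 = 2^8 · 59, so s = 8 and d = 59.
x_0 = 13627^59 mod 15105 = 11968.
x_0 is neither 1 nor 15104, so continue squaring.
x_1 = 11968^2 mod 15105 = 7414.
x_2 = 7414^2 mod 15105 = 301.
x_3 = 301^2 mod 15105 = 15076.
x_4 = 15076^2 mod 15105 = 841.
x_5 = 841^2 mod 15105 = 12451.
x_6 = 12451^2 mod 15105 = 4786.
x_7 = 4786^2 mod 15105 = 6616.
Reached i = s−1 = 7 without hitting −1: 13627 is a Miller–Rabin witness and 15105 is composite.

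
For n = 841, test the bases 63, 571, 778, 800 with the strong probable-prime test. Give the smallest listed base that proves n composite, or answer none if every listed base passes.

n − 1 = 840 = 2^3 · 105, so s = 3 and d = 105.
Base 63: x_0 = 63^105 mod 841 = 840. x_0 = 840 ≡ −1, so 63 is not a witness.
Base 571: x_0 = 571^105 mod 841 = 1. x_0 = 1, so 571 is not a witness.
Base 778: x_0 = 778^105 mod 841 = 1. x_0 = 1, so 778 is not a witness.
Base 800: x_0 = 800^105 mod 841 = 800. x_0 is neither 1 nor 840, so continue squaring. x_1 = 800^2 mod 841 = 840. x_1 ≡ −1, so 800 is not a witness.
No listed base is a witness for 841.

none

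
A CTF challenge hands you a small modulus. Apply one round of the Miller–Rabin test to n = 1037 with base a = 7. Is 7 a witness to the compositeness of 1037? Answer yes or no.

yes

n − 1 = 1036 = 2^2 · 259, so s = 2 and d = 259.
Repeated squaring mod 1037: 7^1 ≡ 7, 7^2 ≡ 49, 7^4 ≡ 327, 7^8 ≡ 118, 7^16 ≡ 443, 7^32 ≡ 256, 7^64 ≡ 205, 7^128 ≡ 545, 7^256 ≡ 443.
259 = 256 + 2 + 1, so 7^259 ≡ 443·49·7 ≡ 547 (mod 1037).
x_0 = 7^259 mod 1037 = 547.
x_0 is neither 1 nor 1036, so continue squaring.
x_1 = 547^2 mod 1037 = 553.
Reached i = s−1 = 1 without hitting −1: 7 is a Miller–Rabin witness and 1037 is composite.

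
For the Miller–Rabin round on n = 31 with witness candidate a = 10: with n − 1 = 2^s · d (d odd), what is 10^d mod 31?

1

n − 1 = 30 = 2^1 · 15, so s = 1 and d = 15.
By repeated squaring, 10^15 ≡ 1 (mod 31).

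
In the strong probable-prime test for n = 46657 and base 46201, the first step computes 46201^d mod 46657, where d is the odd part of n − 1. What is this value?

n − 1 = 46656 = 2^6 · 729, so s = 6 and d = 729.
By repeated squaring, 46201^729 ≡ 9138 (mod 46657).

9138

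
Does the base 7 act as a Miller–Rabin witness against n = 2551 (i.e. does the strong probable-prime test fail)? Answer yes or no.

no

n − 1 = 2550 = 2^1 · 1275, so s = 1 and d = 1275.
x_0 = 7^1275 mod 2551 = 1.
x_0 = 1, so 7 is not a witness.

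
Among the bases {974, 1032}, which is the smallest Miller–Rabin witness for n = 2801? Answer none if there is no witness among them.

none

n − 1 = 2800 = 2^4 · 175, so s = 4 and d = 175.
Base 974: x_0 = 974^175 mod 2801 = 24. x_0 is neither 1 nor 2800, so continue squaring. x_1 = 24^2 mod 2801 = 576. x_2 = 576^2 mod 2801 = 1258. x_3 = 1258^2 mod 2801 = 2800. x_3 ≡ −1, so 974 is not a witness.
Base 1032: x_0 = 1032^175 mod 2801 = 181. x_0 is neither 1 nor 2800, so continue squaring. x_1 = 181^2 mod 2801 = 1950. x_2 = 1950^2 mod 2801 = 1543. x_3 = 1543^2 mod 2801 = 2800. x_3 ≡ −1, so 1032 is not a witness.
No listed base is a witness for 2801.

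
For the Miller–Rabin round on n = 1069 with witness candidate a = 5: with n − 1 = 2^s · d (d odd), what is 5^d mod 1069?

n − 1 = 1068 = 2^2 · 267, so s = 2 and d = 267.
5^267 mod 1069 = 1.

1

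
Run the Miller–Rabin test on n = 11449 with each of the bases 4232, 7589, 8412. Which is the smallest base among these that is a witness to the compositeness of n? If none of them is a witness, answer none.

n − 1 = 11448 = 2^3 · 1431, so s = 3 and d = 1431.
Base 4232: x_0 = 4232^1431 mod 11449 = 8238. x_0 is neither 1 nor 11448, so continue squaring. x_1 = 8238^2 mod 11449 = 6421. x_2 = 6421^2 mod 11449 = 1392. Reached i = s−1 = 2 without hitting −1: 4232 is a Miller–Rabin witness and 11449 is composite.
Base 7589: x_0 = 7589^1431 mod 11449 = 1178. x_0 is neither 1 nor 11448, so continue squaring. x_1 = 1178^2 mod 11449 = 2355. x_2 = 2355^2 mod 11449 = 4709. Reached i = s−1 = 2 without hitting −1: 7589 is a Miller–Rabin witness and 11449 is composite.
Base 8412: x_0 = 8412^1431 mod 11449 = 3637. x_0 is neither 1 nor 11448, so continue squaring. x_1 = 3637^2 mod 11449 = 4174. x_2 = 4174^2 mod 11449 = 8347. Reached i = s−1 = 2 without hitting −1: 8412 is a Miller–Rabin witness and 11449 is composite.
The smallest witness among the given bases is 4232.

4232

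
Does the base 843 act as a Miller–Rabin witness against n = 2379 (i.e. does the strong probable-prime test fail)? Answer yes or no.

n − 1 = 2378 = 2^1 · 1189, so s = 1 and d = 1189.
x_0 = 843^1189 mod 2379 = 843.
x_0 ∉ {1, 2378} and s = 1, so 843 is a Miller–Rabin witness and 2379 is composite.

yes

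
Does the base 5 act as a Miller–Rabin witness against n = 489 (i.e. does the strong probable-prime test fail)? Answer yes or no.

n − 1 = 488 = 2^3 · 61, so s = 3 and d = 61.
x_0 = 5^61 mod 489 = 374.
x_0 is neither 1 nor 488, so continue squaring.
x_1 = 374^2 mod 489 = 22.
x_2 = 22^2 mod 489 = 484.
Reached i = s−1 = 2 without hitting −1: 5 is a Miller–Rabin witness and 489 is composite.

yes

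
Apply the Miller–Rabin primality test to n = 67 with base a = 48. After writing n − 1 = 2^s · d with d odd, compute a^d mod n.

n − 1 = 66 = 2^1 · 33, so s = 1 and d = 33.
48^33 mod 67 = 66.

66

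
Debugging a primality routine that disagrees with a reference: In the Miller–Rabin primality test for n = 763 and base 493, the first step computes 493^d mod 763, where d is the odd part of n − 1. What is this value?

n − 1 = 762 = 2^1 · 381, so s = 1 and d = 381.
493^381 mod 763 = 216.

216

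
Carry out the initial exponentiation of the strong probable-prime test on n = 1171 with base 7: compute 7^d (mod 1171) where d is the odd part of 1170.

n − 1 = 1170 = 2^1 · 585, so s = 1 and d = 585.
7^585 mod 1171 = 1170.

1170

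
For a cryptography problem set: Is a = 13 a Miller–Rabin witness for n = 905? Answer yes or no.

n − 1 = 904 = 2^3 · 113, so s = 3 and d = 113.
x_0 = 13^113 mod 905 = 613.
x_0 is neither 1 nor 904, so continue squaring.
x_1 = 613^2 mod 905 = 194.
x_2 = 194^2 mod 905 = 531.
Reached i = s−1 = 2 without hitting −1: 13 is a Miller–Rabin witness and 905 is composite.

yes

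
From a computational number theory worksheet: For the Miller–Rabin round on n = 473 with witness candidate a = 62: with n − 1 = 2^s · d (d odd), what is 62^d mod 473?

448

n − 1 = 472 = 2^3 · 59, so s = 3 and d = 59.
62^59 mod 473 = 448.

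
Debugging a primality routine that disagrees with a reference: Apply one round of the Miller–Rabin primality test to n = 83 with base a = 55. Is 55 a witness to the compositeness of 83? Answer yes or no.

no

n − 1 = 82 = 2^1 · 41, so s = 1 and d = 41.
x_0 = 55^41 mod 83 = 82.
x_0 = 82 ≡ −1, so 55 is not a witness.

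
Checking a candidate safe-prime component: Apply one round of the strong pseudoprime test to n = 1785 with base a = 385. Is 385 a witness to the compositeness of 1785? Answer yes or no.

n − 1 = 1784 = 2^3 · 223, so s = 3 and d = 223.
x_0 = 385^223 mod 1785 = 490.
x_0 is neither 1 nor 1784, so continue squaring.
x_1 = 490^2 mod 1785 = 910.
x_2 = 910^2 mod 1785 = 1645.
Reached i = s−1 = 2 without hitting −1: 385 is a Miller–Rabin witness and 1785 is composite.

yes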